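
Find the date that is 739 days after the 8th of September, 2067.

the 16th of September, 2069

Count 739 days after September 8, 2067:
Day-of-year of September 8, 2067: 251.
Day-of-year of September 16, 2069: 259.
2067 has 365 days, so 365 − 251 = 114 days remain in 2067.
Full years: 2068: 366. Sum = 366.
Total: 114 + 366 + 259 = 739 days.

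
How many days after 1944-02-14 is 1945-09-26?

February 1944: 29 − 14 = 15 days remain (1944 is a leap year, so February has 29 days).
Then 18 full months totalling 549 days.
September 1–26, 1945: 26 days.
Total: 15 + 549 + 26 = 590 days.

590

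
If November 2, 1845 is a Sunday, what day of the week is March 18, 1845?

Tuesday

Count forward from the earlier date (March 18, 1845) to the later (November 2, 1845):
March 1845: 31 − 18 = 13 days remain.
Then April (30), May (31), June (30), July (31), August (31), September (30), October (31): 30 + 31 + 30 + 31 + 31 + 30 + 31 = 214 days.
November 1–2, 1845: 2 days.
Total: 13 + 214 + 2 = 229 days.
229 mod 7 = 5, so 5 days before Sunday is Tuesday.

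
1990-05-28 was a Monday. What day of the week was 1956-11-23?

Friday

Count forward from the earlier date (November 23, 1956) to the later (May 28, 1990):
Day-of-year of November 23, 1956: 328.
Day-of-year of May 28, 1990: 148.
1956 has 366 days, so 366 − 328 = 38 days remain in 1956.
Full years 1957–1989: 25 common + 8 leap = 25×365 + 8×366 = 12053 days.
Total: 38 + 12053 + 148 = 12239 days.
12239 mod 7 = 3, so 3 days before Monday is Friday.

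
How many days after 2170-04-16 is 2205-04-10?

Day-of-year of April 16, 2170: 106.
Day-of-year of April 10, 2205: 100.
2170 has 365 days, so 365 − 106 = 259 days remain in 2170.
Full years 2171–2204: 26 common + 8 leap = 26×365 + 8×366 = 12418 days.
Total: 259 + 12418 + 100 = 12777 days.

12777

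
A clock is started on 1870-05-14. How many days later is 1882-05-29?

4398

Day-of-year of May 14, 1870: 134.
Day-of-year of May 29, 1882: 149.
1870 has 365 days, so 365 − 134 = 231 days remain in 1870.
Full years 1871–1881: 8 common + 3 leap = 8×365 + 3×366 = 4018 days.
Total: 231 + 4018 + 149 = 4398 days.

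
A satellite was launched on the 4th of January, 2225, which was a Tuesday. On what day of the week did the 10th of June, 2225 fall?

January 2225: 31 − 4 = 27 days remain.
Then February 2225 (28), March (31), April (30), May (31): 28 + 31 + 30 + 31 = 120 days.
June 1–10, 2225: 10 days.
Total: 27 + 120 + 10 = 157 days.
157 mod 7 = 3, so 3 days after Tuesday is Friday.

Friday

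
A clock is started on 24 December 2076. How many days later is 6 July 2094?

6403

Day-of-year of December 24, 2076: 359.
Day-of-year of July 6, 2094: 187.
2076 has 366 days, so 366 − 359 = 7 days remain in 2076.
Full years 2077–2093: 13 common + 4 leap = 13×365 + 4×366 = 6209 days.
Total: 7 + 6209 + 187 = 6403 days.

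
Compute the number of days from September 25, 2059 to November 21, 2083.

8823

From September 25, 2059 to September 25, 2083: 24 years, of which 6 contain a Feb 29 — 18×365 + 6×366 = 8766 days.
September 2083: 30 − 25 = 5 days remain.
Then October (31): 31 days.
November 1–21, 2083: 21 days.
Residual: 57 days.
Total: 8823 days.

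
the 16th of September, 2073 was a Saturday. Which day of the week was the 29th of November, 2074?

September 2073: 30 − 16 = 14 days remain.
Then 13 full months totalling 396 days.
November 1–29, 2074: 29 days.
Total: 14 + 396 + 29 = 439 days.
439 mod 7 = 5, so 5 days after Saturday is Thursday.

Thursday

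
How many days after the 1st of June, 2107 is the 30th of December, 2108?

578

June 1, 2107 → June 1, 2108: 366 days (2108 is a leap year).
June 2108: 30 − 1 = 29 days remain.
Then July (31), August (31), September (30), October (31), November (30): 31 + 31 + 30 + 31 + 30 = 153 days.
December 1–30, 2108: 30 days.
Residual: 212 days.
Total: 578 days.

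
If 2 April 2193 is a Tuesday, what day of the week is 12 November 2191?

Count forward from the earlier date (November 12, 2191) to the later (April 2, 2193):
November 2191: 30 − 12 = 18 days remain.
Then 16 full months totalling 487 days.
April 1–2, 2193: 2 days.
Total: 18 + 487 + 2 = 507 days.
507 mod 7 = 3, so 3 days before Tuesday is Saturday.

Saturday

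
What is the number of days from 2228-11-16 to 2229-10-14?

November 2228: 30 − 16 = 14 days remain.
Then 10 full months totalling 304 days.
October 1–14, 2229: 14 days.
Residual: 332 days.
Total: 332 days.

332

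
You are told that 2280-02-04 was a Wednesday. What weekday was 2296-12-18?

Friday

Day-of-year of February 4, 2280: 35.
Day-of-year of December 18, 2296: 353.
2280 has 366 days, so 366 − 35 = 331 days remain in 2280.
Full years 2281–2295: 12 common + 3 leap = 12×365 + 3×366 = 5478 days.
Total: 331 + 5478 + 353 = 6162 days.
6162 mod 7 = 2, so 2 days after Wednesday is Friday.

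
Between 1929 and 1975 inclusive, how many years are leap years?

11

Years divisible by 4 in [1929, 1975]: 1932, 1936, 1940, 1944, 1948, 1952, 1956, 1960, 1964, 1968, 1972.
No century exceptions apply. Count: 11.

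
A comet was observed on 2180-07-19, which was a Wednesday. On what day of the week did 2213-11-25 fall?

From July 19, 2180 to July 19, 2213: 33 years, of which 7 contain a Feb 29 — 26×365 + 7×366 = 12052 days.
(2200 is not a leap year (divisible by 100 but not 400).)
July 2213: 31 − 19 = 12 days remain.
Then August (31), September (30), October (31): 31 + 30 + 31 = 92 days.
November 1–25, 2213: 25 days.
Residual: 129 days.
Total: 12181 days.
12181 mod 7 = 1, so 1 day after Wednesday is Thursday.

Thursday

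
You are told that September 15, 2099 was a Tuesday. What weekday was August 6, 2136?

Monday

Day-of-year of September 15, 2099: 258.
Day-of-year of August 6, 2136: 219.
2099 has 365 days, so 365 − 258 = 107 days remain in 2099.
Full years 2100–2135: 28 common + 8 leap = 28×365 + 8×366 = 13148 days.
Total: 107 + 13148 + 219 = 13474 days.
13474 mod 7 = 6, so 6 days after Tuesday is Monday.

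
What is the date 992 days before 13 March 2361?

25 June 2358

Count 992 days before March 13, 2361:
Day-of-year of June 25, 2358: 176.
Day-of-year of March 13, 2361: 72.
2358 has 365 days, so 365 − 176 = 189 days remain in 2358.
Full years: 2359: 365; 2360: 366. Sum = 731.
Total: 189 + 731 + 72 = 992 days.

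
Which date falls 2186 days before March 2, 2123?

March 7, 2117

Count 2186 days before March 2, 2123:
March 7, 2117 → March 7, 2118: 365 days.
March 7, 2118 → March 7, 2119: 365 days.
March 7, 2119 → March 7, 2120: 366 days (2120 is a leap year).
March 7, 2120 → March 7, 2121: 365 days.
March 7, 2121 → March 7, 2122: 365 days.
March 2122: 31 − 7 = 24 days remain.
Then 11 full months totalling 334 days.
March 1–2, 2123: 2 days.
Residual: 360 days.
Total: 2186 days.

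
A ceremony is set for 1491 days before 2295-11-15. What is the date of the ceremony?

2291-10-16

Count 1491 days before November 15, 2295:
Day-of-year of October 16, 2291: 289.
Day-of-year of November 15, 2295: 319.
2291 has 365 days, so 365 − 289 = 76 days remain in 2291.
Full years: 2292: 366; 2293: 365; 2294: 365. Sum = 1096.
Total: 76 + 1096 + 319 = 1491 days.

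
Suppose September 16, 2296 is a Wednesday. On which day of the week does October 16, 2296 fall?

Friday

September 2296: 30 − 16 = 14 days remain.
October 1–16, 2296: 16 days.
Total: 14 + 16 = 30 days.
30 mod 7 = 2, so 2 days after Wednesday is Friday.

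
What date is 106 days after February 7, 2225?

May 24, 2225

Count 106 days after February 7, 2225:
February 2225: 28 − 7 = 21 days remain (2225 is not a leap year, so February has 28 days).
Then March (31), April (30): 31 + 30 = 61 days.
May 1–24, 2225: 24 days.
Total: 21 + 61 + 24 = 106 days.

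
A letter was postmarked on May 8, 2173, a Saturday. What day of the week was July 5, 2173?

May 2173: 31 − 8 = 23 days remain.
Then June (30): 30 days.
July 1–5, 2173: 5 days.
Total: 23 + 30 + 5 = 58 days.
58 mod 7 = 2, so 2 days after Saturday is Monday.

Monday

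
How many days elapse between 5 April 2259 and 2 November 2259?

211

April 2259: 30 − 5 = 25 days remain.
Then May (31), June (30), July (31), August (31), September (30), October (31): 31 + 30 + 31 + 31 + 30 + 31 = 184 days.
November 1–2, 2259: 2 days.
Total: 25 + 184 + 2 = 211 days.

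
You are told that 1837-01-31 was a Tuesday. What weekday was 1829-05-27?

Count forward from the earlier date (May 27, 1829) to the later (January 31, 1837):
From May 27, 1829 to May 27, 1836: 7 years, of which 2 contain a Feb 29 — 5×365 + 2×366 = 2557 days.
May 1836: 31 − 27 = 4 days remain.
Then June (30), July (31), August (31), September (30), October (31), November (30), December (31): 30 + 31 + 31 + 30 + 31 + 30 + 31 = 214 days.
January 1–31, 1837: 31 days.
Residual: 249 days.
Total: 2806 days.
2806 mod 7 = 6, so 6 days before Tuesday is Wednesday.

Wednesday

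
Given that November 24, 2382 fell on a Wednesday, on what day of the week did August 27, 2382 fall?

Friday

Count forward from the earlier date (August 27, 2382) to the later (November 24, 2382):
August 2382: 31 − 27 = 4 days remain.
Then September (30), October (31): 30 + 31 = 61 days.
November 1–24, 2382: 24 days.
Total: 4 + 61 + 24 = 89 days.
89 mod 7 = 5, so 5 days before Wednesday is Friday.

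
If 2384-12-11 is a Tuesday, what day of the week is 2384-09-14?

Friday

Count forward from the earlier date (September 14, 2384) to the later (December 11, 2384):
September 2384: 30 − 14 = 16 days remain.
Then October (31), November (30): 31 + 30 = 61 days.
December 1–11, 2384: 11 days.
Total: 16 + 61 + 11 = 88 days.
88 mod 7 = 4, so 4 days before Tuesday is Friday.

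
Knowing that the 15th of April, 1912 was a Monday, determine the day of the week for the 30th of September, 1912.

April 1912: 30 − 15 = 15 days remain.
Then May (31), June (30), July (31), August (31): 31 + 30 + 31 + 31 = 123 days.
September 1–30, 1912: 30 days.
Total: 15 + 123 + 30 = 168 days.
168 is a multiple of 7, so the 30th of September, 1912 falls on the same weekday: Monday.

Monday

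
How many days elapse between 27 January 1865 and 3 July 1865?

157

January 1865: 31 − 27 = 4 days remain.
Then February 1865 (28), March (31), April (30), May (31), June (30): 28 + 31 + 30 + 31 + 30 = 150 days.
July 1–3, 1865: 3 days.
Total: 4 + 150 + 3 = 157 days.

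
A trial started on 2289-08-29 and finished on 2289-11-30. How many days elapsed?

93

August 2289: 31 − 29 = 2 days remain.
Then September (30), October (31): 30 + 31 = 61 days.
November 1–30, 2289: 30 days.
Total: 2 + 61 + 30 = 93 days.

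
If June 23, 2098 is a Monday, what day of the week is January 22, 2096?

Sunday

Count forward from the earlier date (January 22, 2096) to the later (June 23, 2098):
Day-of-year of January 22, 2096: 22.
Day-of-year of June 23, 2098: 174.
2096 has 366 days, so 366 − 22 = 344 days remain in 2096.
Full years: 2097: 365. Sum = 365.
Total: 344 + 365 + 174 = 883 days.
883 mod 7 = 1, so 1 day before Monday is Sunday.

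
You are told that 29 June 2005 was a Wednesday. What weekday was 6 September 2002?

Friday

Count forward from the earlier date (September 6, 2002) to the later (June 29, 2005):
September 6, 2002 → September 6, 2003: 365 days.
September 6, 2003 → September 6, 2004: 366 days (2004 is a leap year).
September 2004: 30 − 6 = 24 days remain.
Then October (31), November (30), December (31), January (31), February 2005 (28), March (31), April (30), May (31): 31 + 30 + 31 + 31 + 28 + 31 + 30 + 31 = 243 days.
June 1–29, 2005: 29 days.
Residual: 296 days.
Total: 1027 days.
1027 mod 7 = 5, so 5 days before Wednesday is Friday.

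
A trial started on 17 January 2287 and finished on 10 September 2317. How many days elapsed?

From January 17, 2287 to January 17, 2317: 30 years, of which 7 contain a Feb 29 — 23×365 + 7×366 = 10957 days.
(2300 is not a leap year (divisible by 100 but not 400).)
January 2317: 31 − 17 = 14 days remain.
Then February 2317 (28), March (31), April (30), May (31), June (30), July (31), August (31): 28 + 31 + 30 + 31 + 30 + 31 + 31 = 212 days.
September 1–10, 2317: 10 days.
Residual: 236 days.
Total: 11193 days.

11193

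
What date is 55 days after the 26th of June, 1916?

the 20th of August, 1916

Count 55 days after June 26, 1916:
June 1916: 30 − 26 = 4 days remain.
Then July (31): 31 days.
August 1–20, 1916: 20 days.
Total: 4 + 31 + 20 = 55 days.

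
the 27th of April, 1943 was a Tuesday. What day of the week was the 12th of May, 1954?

Wednesday

From April 27, 1943 to April 27, 1954: 11 years, of which 3 contain a Feb 29 — 8×365 + 3×366 = 4018 days.
April 1954: 30 − 27 = 3 days remain.
May 1–12, 1954: 12 days.
Residual: 15 days.
Total: 4033 days.
4033 mod 7 = 1, so 1 day after Tuesday is Wednesday.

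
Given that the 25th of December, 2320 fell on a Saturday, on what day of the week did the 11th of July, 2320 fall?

Sunday

Count forward from the earlier date (July 11, 2320) to the later (December 25, 2320):
July 2320: 31 − 11 = 20 days remain.
Then August (31), September (30), October (31), November (30): 31 + 30 + 31 + 30 = 122 days.
December 1–25, 2320: 25 days.
Total: 20 + 122 + 25 = 167 days.
167 mod 7 = 6, so 6 days before Saturday is Sunday.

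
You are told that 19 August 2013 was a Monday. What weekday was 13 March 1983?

Sunday

Count forward from the earlier date (March 13, 1983) to the later (August 19, 2013):
From March 13, 1983 to March 13, 2013: 30 years, of which 8 contain a Feb 29 — 22×365 + 8×366 = 10958 days.
(2000 is a leap year (divisible by 400).)
March 2013: 31 − 13 = 18 days remain.
Then April (30), May (31), June (30), July (31): 30 + 31 + 30 + 31 = 122 days.
August 1–19, 2013: 19 days.
Residual: 159 days.
Total: 11117 days.
11117 mod 7 = 1, so 1 day before Monday is Sunday.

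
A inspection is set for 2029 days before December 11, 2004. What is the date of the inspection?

May 23, 1999

Count 2029 days before December 11, 2004:
May 23, 1999 → May 23, 2000: 366 days (2000 is a leap year (divisible by 400)).
May 23, 2000 → May 23, 2001: 365 days.
May 23, 2001 → May 23, 2002: 365 days.
May 23, 2002 → May 23, 2003: 365 days.
May 23, 2003 → May 23, 2004: 366 days (2004 is a leap year).
May 2004: 31 − 23 = 8 days remain.
Then June (30), July (31), August (31), September (30), October (31), November (30): 30 + 31 + 31 + 30 + 31 + 30 = 183 days.
December 1–11, 2004: 11 days.
Residual: 202 days.
Total: 2029 days.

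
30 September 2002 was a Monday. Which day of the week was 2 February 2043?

From September 30, 2002 to September 30, 2042: 40 years, of which 10 contain a Feb 29 — 30×365 + 10×366 = 14610 days.
September 2042: 30 − 30 = 0 days remain.
Then October (31), November (30), December (31), January (31): 31 + 30 + 31 + 31 = 123 days.
February 1–2, 2043: 2 days (2043 is not a leap year).
Residual: 125 days.
Total: 14735 days.
14735 is a multiple of 7, so 2 February 2043 falls on the same weekday: Monday.

Monday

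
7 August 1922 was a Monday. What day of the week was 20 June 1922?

Count forward from the earlier date (June 20, 1922) to the later (August 7, 1922):
June 1922: 30 − 20 = 10 days remain.
Then July (31): 31 days.
August 1–7, 1922: 7 days.
Total: 10 + 31 + 7 = 48 days.
48 mod 7 = 6, so 6 days before Monday is Tuesday.

Tuesday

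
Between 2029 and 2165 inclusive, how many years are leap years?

Years divisible by 4: 2032, 2036, …, 2164 — 34 in all.
Of these, 2100 is divisible by 100 but not 400, so not leap.
Leap years: 34 − 1 = 33.

33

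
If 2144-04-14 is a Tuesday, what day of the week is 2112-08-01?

Count forward from the earlier date (August 1, 2112) to the later (April 14, 2144):
From August 1, 2112 to August 1, 2143: 31 years, of which 7 contain a Feb 29 — 24×365 + 7×366 = 11322 days.
August 2143: 31 − 1 = 30 days remain.
Then September (30), October (31), November (30), December (31), January (31), February 2144 (29), March (31): 30 + 31 + 30 + 31 + 31 + 29 + 31 = 213 days.
April 1–14, 2144: 14 days.
Residual: 257 days.
Total: 11579 days.
11579 mod 7 = 1, so 1 day before Tuesday is Monday.

Monday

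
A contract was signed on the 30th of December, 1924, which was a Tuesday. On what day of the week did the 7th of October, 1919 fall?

Tuesday

Count forward from the earlier date (October 7, 1919) to the later (December 30, 1924):
October 7, 1919 → October 7, 1920: 366 days (1920 is a leap year).
October 7, 1920 → October 7, 1921: 365 days.
October 7, 1921 → October 7, 1922: 365 days.
October 7, 1922 → October 7, 1923: 365 days.
October 7, 1923 → October 7, 1924: 366 days (1924 is a leap year).
October 1924: 31 − 7 = 24 days remain.
Then November (30): 30 days.
December 1–30, 1924: 30 days.
Residual: 84 days.
Total: 1911 days.
1911 is a multiple of 7, so the 7th of October, 1919 falls on the same weekday: Tuesday.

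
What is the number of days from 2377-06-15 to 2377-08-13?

June 2377: 30 − 15 = 15 days remain.
Then July (31): 31 days.
August 1–13, 2377: 13 days.
Total: 15 + 31 + 13 = 59 days.

59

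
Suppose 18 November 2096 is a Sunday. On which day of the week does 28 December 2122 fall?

Monday

Day-of-year of November 18, 2096: 323.
Day-of-year of December 28, 2122: 362.
2096 has 366 days, so 366 − 323 = 43 days remain in 2096.
Full years 2097–2121: 20 common + 5 leap = 20×365 + 5×366 = 9130 days.
Total: 43 + 9130 + 362 = 9535 days.
9535 mod 7 = 1, so 1 day after Sunday is Monday.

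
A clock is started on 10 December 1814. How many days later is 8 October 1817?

1033

December 10, 1814 → December 10, 1815: 365 days.
December 10, 1815 → December 10, 1816: 366 days (1816 is a leap year).
December 1816: 31 − 10 = 21 days remain.
Then 9 full months totalling 273 days.
October 1–8, 1817: 8 days.
Residual: 302 days.
Total: 1033 days.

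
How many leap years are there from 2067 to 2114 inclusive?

11

Years divisible by 4 in [2067, 2114]: 2068, 2072, 2076, 2080, 2084, 2088, 2092, 2096, 2100, 2104, 2108, 2112.
Of these, 2100 is divisible by 100 but not 400, so not leap.
Leap years: 12 − 1 = 11.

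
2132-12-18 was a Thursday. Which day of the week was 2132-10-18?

Saturday

Count forward from the earlier date (October 18, 2132) to the later (December 18, 2132):
October 2132: 31 − 18 = 13 days remain.
Then November (30): 30 days.
December 1–18, 2132: 18 days.
Total: 13 + 30 + 18 = 61 days.
61 mod 7 = 5, so 5 days before Thursday is Saturday.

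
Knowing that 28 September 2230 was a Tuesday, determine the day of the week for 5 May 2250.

Day-of-year of September 28, 2230: 271.
Day-of-year of May 5, 2250: 125.
2230 has 365 days, so 365 − 271 = 94 days remain in 2230.
Full years 2231–2249: 14 common + 5 leap = 14×365 + 5×366 = 6940 days.
Total: 94 + 6940 + 125 = 7159 days.
7159 mod 7 = 5, so 5 days after Tuesday is Sunday.

Sunday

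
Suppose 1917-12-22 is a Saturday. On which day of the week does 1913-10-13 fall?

Monday

Count forward from the earlier date (October 13, 1913) to the later (December 22, 1917):
Day-of-year of October 13, 1913: 286.
Day-of-year of December 22, 1917: 356.
1913 has 365 days, so 365 − 286 = 79 days remain in 1913.
Full years: 1914: 365; 1915: 365; 1916: 366. Sum = 1096.
Total: 79 + 1096 + 356 = 1531 days.
1531 mod 7 = 5, so 5 days before Saturday is Monday.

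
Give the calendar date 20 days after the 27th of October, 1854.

the 16th of November, 1854

Count 20 days after October 27, 1854:
October 1854: 31 − 27 = 4 days remain.
November 1–16, 1854: 16 days.
Total: 4 + 16 = 20 days.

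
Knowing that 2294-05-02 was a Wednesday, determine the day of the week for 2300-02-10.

Saturday

May 2, 2294 → May 2, 2295: 365 days.
May 2, 2295 → May 2, 2296: 366 days (2296 is a leap year).
May 2, 2296 → May 2, 2297: 365 days.
May 2, 2297 → May 2, 2298: 365 days.
May 2, 2298 → May 2, 2299: 365 days.
May 2299: 31 − 2 = 29 days remain.
Then June (30), July (31), August (31), September (30), October (31), November (30), December (31), January (31): 30 + 31 + 31 + 30 + 31 + 30 + 31 + 31 = 245 days.
February 1–10, 2300: 10 days (2300 is not a leap year (divisible by 100 but not 400)).
Residual: 284 days.
Total: 2110 days.
2110 mod 7 = 3, so 3 days after Wednesday is Saturday.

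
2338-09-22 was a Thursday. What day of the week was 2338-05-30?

Count forward from the earlier date (May 30, 2338) to the later (September 22, 2338):
May 2338: 31 − 30 = 1 day remains.
Then June (30), July (31), August (31): 30 + 31 + 31 = 92 days.
September 1–22, 2338: 22 days.
Total: 1 + 92 + 22 = 115 days.
115 mod 7 = 3, so 3 days before Thursday is Monday.

Monday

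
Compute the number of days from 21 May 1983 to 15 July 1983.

55

May 1983: 31 − 21 = 10 days remain.
Then June (30): 30 days.
July 1–15, 1983: 15 days.
Total: 10 + 30 + 15 = 55 days.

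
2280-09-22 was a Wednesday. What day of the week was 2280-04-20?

Count forward from the earlier date (April 20, 2280) to the later (September 22, 2280):
April 2280: 30 − 20 = 10 days remain.
Then May (31), June (30), July (31), August (31): 31 + 30 + 31 + 31 = 123 days.
September 1–22, 2280: 22 days.
Total: 10 + 123 + 22 = 155 days.
155 mod 7 = 1, so 1 day before Wednesday is Tuesday.

Tuesday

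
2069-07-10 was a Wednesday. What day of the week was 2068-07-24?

Tuesday

Count forward from the earlier date (July 24, 2068) to the later (July 10, 2069):
July 2068: 31 − 24 = 7 days remain.
Then 11 full months totalling 334 days.
July 1–10, 2069: 10 days.
Total: 7 + 334 + 10 = 351 days.
351 mod 7 = 1, so 1 day before Wednesday is Tuesday.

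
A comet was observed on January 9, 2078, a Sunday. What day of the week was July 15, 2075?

Count forward from the earlier date (July 15, 2075) to the later (January 9, 2078):
Day-of-year of July 15, 2075: 196.
Day-of-year of January 9, 2078: 9.
2075 has 365 days, so 365 − 196 = 169 days remain in 2075.
Full years: 2076: 366; 2077: 365. Sum = 731.
Total: 169 + 731 + 9 = 909 days.
909 mod 7 = 6, so 6 days before Sunday is Monday.

Monday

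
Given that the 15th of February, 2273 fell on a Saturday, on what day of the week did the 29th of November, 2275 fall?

Monday

February 15, 2273 → February 15, 2274: 365 days.
February 15, 2274 → February 15, 2275: 365 days.
February 2275: 28 − 15 = 13 days remain (2275 is not a leap year, so February has 28 days).
Then March (31), April (30), May (31), June (30), July (31), August (31), September (30), October (31): 31 + 30 + 31 + 30 + 31 + 31 + 30 + 31 = 245 days.
November 1–29, 2275: 29 days.
Residual: 287 days.
Total: 1017 days.
1017 mod 7 = 2, so 2 days after Saturday is Monday.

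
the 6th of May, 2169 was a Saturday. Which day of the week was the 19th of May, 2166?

Count forward from the earlier date (May 19, 2166) to the later (May 6, 2169):
Day-of-year of May 19, 2166: 139.
Day-of-year of May 6, 2169: 126.
2166 has 365 days, so 365 − 139 = 226 days remain in 2166.
Full years: 2167: 365; 2168: 366. Sum = 731.
Total: 226 + 731 + 126 = 1083 days.
1083 mod 7 = 5, so 5 days before Saturday is Monday.

Monday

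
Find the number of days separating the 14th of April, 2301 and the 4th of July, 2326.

From April 14, 2301 to April 14, 2326: 25 years, of which 6 contain a Feb 29 — 19×365 + 6×366 = 9131 days.
April 2326: 30 − 14 = 16 days remain.
Then May (31), June (30): 31 + 30 = 61 days.
July 1–4, 2326: 4 days.
Residual: 81 days.
Total: 9212 days.

9212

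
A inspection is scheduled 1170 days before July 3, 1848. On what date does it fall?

April 20, 1845

Count 1170 days before July 3, 1848:
April 20, 1845 → April 20, 1846: 365 days.
April 20, 1846 → April 20, 1847: 365 days.
April 20, 1847 → April 20, 1848: 366 days (1848 is a leap year).
April 1848: 30 − 20 = 10 days remain.
Then May (31), June (30): 31 + 30 = 61 days.
July 1–3, 1848: 3 days.
Residual: 74 days.
Total: 1170 days.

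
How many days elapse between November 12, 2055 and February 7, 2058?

818

November 12, 2055 → November 12, 2056: 366 days (2056 is a leap year).
November 12, 2056 → November 12, 2057: 365 days.
November 2057: 30 − 12 = 18 days remain.
Then December (31), January (31): 31 + 31 = 62 days.
February 1–7, 2058: 7 days (2058 is not a leap year).
Residual: 87 days.
Total: 818 days.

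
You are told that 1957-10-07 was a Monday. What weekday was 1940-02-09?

Count forward from the earlier date (February 9, 1940) to the later (October 7, 1957):
From February 9, 1940 to February 9, 1957: 17 years, of which 5 contain a Feb 29 — 12×365 + 5×366 = 6210 days.
February 1957: 28 − 9 = 19 days remain (1957 is not a leap year, so February has 28 days).
Then March (31), April (30), May (31), June (30), July (31), August (31), September (30): 31 + 30 + 31 + 30 + 31 + 31 + 30 = 214 days.
October 1–7, 1957: 7 days.
Residual: 240 days.
Total: 6450 days.
6450 mod 7 = 3, so 3 days before Monday is Friday.

Friday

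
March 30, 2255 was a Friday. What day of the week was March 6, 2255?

Count forward from the earlier date (March 6, 2255) to the later (March 30, 2255):
Within March 2255: 30 − 6 = 24 days.
24 mod 7 = 3, so 3 days before Friday is Tuesday.

Tuesday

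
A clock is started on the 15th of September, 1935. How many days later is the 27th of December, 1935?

103

September 1935: 30 − 15 = 15 days remain.
Then October (31), November (30): 31 + 30 = 61 days.
December 1–27, 1935: 27 days.
Total: 15 + 61 + 27 = 103 days.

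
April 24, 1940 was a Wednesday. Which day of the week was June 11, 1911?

Count forward from the earlier date (June 11, 1911) to the later (April 24, 1940):
Day-of-year of June 11, 1911: 162.
Day-of-year of April 24, 1940: 115.
1911 has 365 days, so 365 − 162 = 203 days remain in 1911.
Full years 1912–1939: 21 common + 7 leap = 21×365 + 7×366 = 10227 days.
Total: 203 + 10227 + 115 = 10545 days.
10545 mod 7 = 3, so 3 days before Wednesday is Sunday.

Sunday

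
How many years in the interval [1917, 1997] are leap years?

Years divisible by 4: 1920, 1924, …, 1996 — 20 in all.
No century exceptions apply. Count: 20.

20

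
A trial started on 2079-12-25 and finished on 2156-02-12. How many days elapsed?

27807

Day-of-year of December 25, 2079: 359.
Day-of-year of February 12, 2156: 43.
2079 has 365 days, so 365 − 359 = 6 days remain in 2079.
Full years 2080–2155: 58 common + 18 leap = 58×365 + 18×366 = 27758 days.
Total: 6 + 27758 + 43 = 27807 days.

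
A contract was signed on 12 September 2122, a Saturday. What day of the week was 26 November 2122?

Thursday

September 2122: 30 − 12 = 18 days remain.
Then October (31): 31 days.
November 1–26, 2122: 26 days.
Total: 18 + 31 + 26 = 75 days.
75 mod 7 = 5, so 5 days after Saturday is Thursday.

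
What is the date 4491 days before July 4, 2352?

March 18, 2340

Count 4491 days before July 4, 2352:
From March 18, 2340 to March 18, 2352: 12 years, of which 3 contain a Feb 29 — 9×365 + 3×366 = 4383 days.
March 2352: 31 − 18 = 13 days remain.
Then April (30), May (31), June (30): 30 + 31 + 30 = 91 days.
July 1–4, 2352: 4 days.
Residual: 108 days.
Total: 4491 days.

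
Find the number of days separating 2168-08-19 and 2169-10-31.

438

August 2168: 31 − 19 = 12 days remain.
Then 13 full months totalling 395 days.
October 1–31, 2169: 31 days.
Total: 12 + 395 + 31 = 438 days.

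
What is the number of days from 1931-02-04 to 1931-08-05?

182

February 1931: 28 − 4 = 24 days remain (1931 is not a leap year, so February has 28 days).
Then March (31), April (30), May (31), June (30), July (31): 31 + 30 + 31 + 30 + 31 = 153 days.
August 1–5, 1931: 5 days.
Total: 24 + 153 + 5 = 182 days.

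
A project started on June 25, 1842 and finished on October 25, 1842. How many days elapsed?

June 1842: 30 − 25 = 5 days remain.
Then July (31), August (31), September (30): 31 + 31 + 30 = 92 days.
October 1–25, 1842: 25 days.
Total: 5 + 92 + 25 = 122 days.

122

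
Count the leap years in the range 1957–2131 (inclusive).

42

Years divisible by 4: 1960, 1964, …, 2128 — 43 in all.
Of these, 2100 is divisible by 100 but not 400, so not leap.
2000 is divisible by 400, so still leap.
Leap years: 43 − 1 = 42.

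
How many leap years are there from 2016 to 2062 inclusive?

Years divisible by 4 in [2016, 2062]: 2016, 2020, 2024, 2028, 2032, 2036, 2040, 2044, 2048, 2052, 2056, 2060.
No century exceptions apply. Count: 12.

12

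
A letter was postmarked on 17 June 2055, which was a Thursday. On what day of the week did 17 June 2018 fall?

Count forward from the earlier date (June 17, 2018) to the later (June 17, 2055):
Day-of-year of June 17, 2018: 168.
Day-of-year of June 17, 2055: 168.
2018 has 365 days, so 365 − 168 = 197 days remain in 2018.
Full years 2019–2054: 27 common + 9 leap = 27×365 + 9×366 = 13149 days.
Total: 197 + 13149 + 168 = 13514 days.
13514 mod 7 = 4, so 4 days before Thursday is Sunday.

Sunday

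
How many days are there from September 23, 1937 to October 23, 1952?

5509

Day-of-year of September 23, 1937: 266.
Day-of-year of October 23, 1952: 297.
1937 has 365 days, so 365 − 266 = 99 days remain in 1937.
Full years 1938–1951: 11 common + 3 leap = 11×365 + 3×366 = 5113 days.
Total: 99 + 5113 + 297 = 5509 days.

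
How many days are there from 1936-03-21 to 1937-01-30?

March 1936: 31 − 21 = 10 days remain.
Then 9 full months totalling 275 days.
January 1–30, 1937: 30 days.
Residual: 315 days.
Total: 315 days.

315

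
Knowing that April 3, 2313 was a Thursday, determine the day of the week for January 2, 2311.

Count forward from the earlier date (January 2, 2311) to the later (April 3, 2313):
January 2, 2311 → January 2, 2312: 365 days.
January 2, 2312 → January 2, 2313: 366 days (2312 is a leap year).
January 2313: 31 − 2 = 29 days remain.
Then February 2313 (28), March (31): 28 + 31 = 59 days.
April 1–3, 2313: 3 days.
Residual: 91 days.
Total: 822 days.
822 mod 7 = 3, so 3 days before Thursday is Monday.

Monday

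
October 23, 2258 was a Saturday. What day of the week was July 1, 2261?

Monday

Day-of-year of October 23, 2258: 296.
Day-of-year of July 1, 2261: 182.
2258 has 365 days, so 365 − 296 = 69 days remain in 2258.
Full years: 2259: 365; 2260: 366. Sum = 731.
Total: 69 + 731 + 182 = 982 days.
982 mod 7 = 2, so 2 days after Saturday is Monday.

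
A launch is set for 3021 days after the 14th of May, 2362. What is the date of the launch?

the 21st of August, 2370

Count 3021 days after May 14, 2362:
Day-of-year of May 14, 2362: 134.
Day-of-year of August 21, 2370: 233.
2362 has 365 days, so 365 − 134 = 231 days remain in 2362.
Full years 2363–2369: 5 common + 2 leap = 5×365 + 2×366 = 2557 days.
Total: 231 + 2557 + 233 = 3021 days.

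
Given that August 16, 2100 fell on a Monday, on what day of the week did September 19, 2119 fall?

Tuesday

From August 16, 2100 to August 16, 2119: 19 years, of which 4 contain a Feb 29 — 15×365 + 4×366 = 6939 days.
August 2119: 31 − 16 = 15 days remain.
September 1–19, 2119: 19 days.
Residual: 34 days.
Total: 6973 days.
6973 mod 7 = 1, so 1 day after Monday is Tuesday.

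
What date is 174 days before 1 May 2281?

8 November 2280

Count 174 days before May 1, 2281:
November 2280: 30 − 8 = 22 days remain.
Then December (31), January (31), February 2281 (28), March (31), April (30): 31 + 31 + 28 + 31 + 30 = 151 days.
May 1, 2281: 1 day.
Residual: 174 days.
Total: 174 days.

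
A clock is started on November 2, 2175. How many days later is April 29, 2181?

November 2, 2175 → November 2, 2176: 366 days (2176 is a leap year).
November 2, 2176 → November 2, 2177: 365 days.
November 2, 2177 → November 2, 2178: 365 days.
November 2, 2178 → November 2, 2179: 365 days.
November 2, 2179 → November 2, 2180: 366 days (2180 is a leap year).
November 2180: 30 − 2 = 28 days remain.
Then December (31), January (31), February 2181 (28), March (31): 31 + 31 + 28 + 31 = 121 days.
April 1–29, 2181: 29 days.
Residual: 178 days.
Total: 2005 days.

2005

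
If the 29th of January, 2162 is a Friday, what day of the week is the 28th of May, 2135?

Saturday

Count forward from the earlier date (May 28, 2135) to the later (January 29, 2162):
From May 28, 2135 to May 28, 2161: 26 years, of which 7 contain a Feb 29 — 19×365 + 7×366 = 9497 days.
May 2161: 31 − 28 = 3 days remain.
Then June (30), July (31), August (31), September (30), October (31), November (30), December (31): 30 + 31 + 31 + 30 + 31 + 30 + 31 = 214 days.
January 1–29, 2162: 29 days.
Residual: 246 days.
Total: 9743 days.
9743 mod 7 = 6, so 6 days before Friday is Saturday.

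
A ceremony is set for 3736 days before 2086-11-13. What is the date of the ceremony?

2076-08-21

Count 3736 days before November 13, 2086:
Day-of-year of August 21, 2076: 234.
Day-of-year of November 13, 2086: 317.
2076 has 366 days, so 366 − 234 = 132 days remain in 2076.
Full years 2077–2085: 7 common + 2 leap = 7×365 + 2×366 = 3287 days.
Total: 132 + 3287 + 317 = 3736 days.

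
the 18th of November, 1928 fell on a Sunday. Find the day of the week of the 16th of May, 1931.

Day-of-year of November 18, 1928: 323.
Day-of-year of May 16, 1931: 136.
1928 has 366 days, so 366 − 323 = 43 days remain in 1928.
Full years: 1929: 365; 1930: 365. Sum = 730.
Total: 43 + 730 + 136 = 909 days.
909 mod 7 = 6, so 6 days after Sunday is Saturday.

Saturday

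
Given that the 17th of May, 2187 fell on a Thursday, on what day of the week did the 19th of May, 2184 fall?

Count forward from the earlier date (May 19, 2184) to the later (May 17, 2187):
Day-of-year of May 19, 2184: 140.
Day-of-year of May 17, 2187: 137.
2184 has 366 days, so 366 − 140 = 226 days remain in 2184.
Full years: 2185: 365; 2186: 365. Sum = 730.
Total: 226 + 730 + 137 = 1093 days.
1093 mod 7 = 1, so 1 day before Thursday is Wednesday.

Wednesday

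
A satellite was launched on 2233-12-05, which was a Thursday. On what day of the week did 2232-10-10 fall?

Count forward from the earlier date (October 10, 2232) to the later (December 5, 2233):
October 2232: 31 − 10 = 21 days remain.
Then 13 full months totalling 395 days.
December 1–5, 2233: 5 days.
Total: 21 + 395 + 5 = 421 days.
421 mod 7 = 1, so 1 day before Thursday is Wednesday.

Wednesday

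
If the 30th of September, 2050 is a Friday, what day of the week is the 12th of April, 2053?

September 30, 2050 → September 30, 2051: 365 days.
September 30, 2051 → September 30, 2052: 366 days (2052 is a leap year).
September 2052: 30 − 30 = 0 days remain.
Then October (31), November (30), December (31), January (31), February 2053 (28), March (31): 31 + 30 + 31 + 31 + 28 + 31 = 182 days.
April 1–12, 2053: 12 days.
Residual: 194 days.
Total: 925 days.
925 mod 7 = 1, so 1 day after Friday is Saturday.

Saturday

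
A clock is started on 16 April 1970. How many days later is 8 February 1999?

10525

From April 16, 1970 to April 16, 1998: 28 years, of which 7 contain a Feb 29 — 21×365 + 7×366 = 10227 days.
April 1998: 30 − 16 = 14 days remain.
Then 9 full months totalling 276 days.
February 1–8, 1999: 8 days (1999 is not a leap year).
Residual: 298 days.
Total: 10525 days.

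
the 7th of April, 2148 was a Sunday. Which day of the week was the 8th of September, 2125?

Saturday

Count forward from the earlier date (September 8, 2125) to the later (April 7, 2148):
From September 8, 2125 to September 8, 2147: 22 years, of which 5 contain a Feb 29 — 17×365 + 5×366 = 8035 days.
September 2147: 30 − 8 = 22 days remain.
Then October (31), November (30), December (31), January (31), February 2148 (29), March (31): 31 + 30 + 31 + 31 + 29 + 31 = 183 days.
April 1–7, 2148: 7 days.
Residual: 212 days.
Total: 8247 days.
8247 mod 7 = 1, so 1 day before Sunday is Saturday.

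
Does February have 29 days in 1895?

No

1895 is not a leap year.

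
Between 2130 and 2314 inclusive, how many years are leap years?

Years divisible by 4: 2132, 2136, …, 2312 — 46 in all.
Of these, 2200, 2300 are divisible by 100 but not 400, so not leap.
Leap years: 46 − 2 = 44.

44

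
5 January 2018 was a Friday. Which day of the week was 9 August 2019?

January 2018: 31 − 5 = 26 days remain.
Then 18 full months totalling 546 days.
August 1–9, 2019: 9 days.
Total: 26 + 546 + 9 = 581 days.
581 is a multiple of 7, so 9 August 2019 falls on the same weekday: Friday.

Friday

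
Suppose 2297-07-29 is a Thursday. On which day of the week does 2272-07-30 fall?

Tuesday

Count forward from the earlier date (July 30, 2272) to the later (July 29, 2297):
Day-of-year of July 30, 2272: 212.
Day-of-year of July 29, 2297: 210.
2272 has 366 days, so 366 − 212 = 154 days remain in 2272.
Full years 2273–2296: 18 common + 6 leap = 18×365 + 6×366 = 8766 days.
Total: 154 + 8766 + 210 = 9130 days.
9130 mod 7 = 2, so 2 days before Thursday is Tuesday.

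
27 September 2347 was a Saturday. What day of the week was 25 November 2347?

September 2347: 30 − 27 = 3 days remain.
Then October (31): 31 days.
November 1–25, 2347: 25 days.
Total: 3 + 31 + 25 = 59 days.
59 mod 7 = 3, so 3 days after Saturday is Tuesday.

Tuesday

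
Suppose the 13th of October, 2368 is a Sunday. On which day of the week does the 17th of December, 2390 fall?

Monday

From October 13, 2368 to October 13, 2390: 22 years, of which 5 contain a Feb 29 — 17×365 + 5×366 = 8035 days.
October 2390: 31 − 13 = 18 days remain.
Then November (30): 30 days.
December 1–17, 2390: 17 days.
Residual: 65 days.
Total: 8100 days.
8100 mod 7 = 1, so 1 day after Sunday is Monday.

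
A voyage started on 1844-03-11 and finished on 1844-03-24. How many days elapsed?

13

Within March 1844: 24 − 11 = 13 days.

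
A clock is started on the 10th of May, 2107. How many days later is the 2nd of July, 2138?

From May 10, 2107 to May 10, 2138: 31 years, of which 8 contain a Feb 29 — 23×365 + 8×366 = 11323 days.
May 2138: 31 − 10 = 21 days remain.
Then June (30): 30 days.
July 1–2, 2138: 2 days.
Residual: 53 days.
Total: 11376 days.

11376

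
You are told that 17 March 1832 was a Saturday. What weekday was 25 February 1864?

Thursday

From March 17, 1832 to March 17, 1863: 31 years, of which 7 contain a Feb 29 — 24×365 + 7×366 = 11322 days.
March 1863: 31 − 17 = 14 days remain.
Then 10 full months totalling 306 days.
February 1–25, 1864: 25 days (1864 is a leap year).
Residual: 345 days.
Total: 11667 days.
11667 mod 7 = 5, so 5 days after Saturday is Thursday.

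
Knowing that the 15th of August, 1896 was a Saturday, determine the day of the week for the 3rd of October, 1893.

Count forward from the earlier date (October 3, 1893) to the later (August 15, 1896):
October 3, 1893 → October 3, 1894: 365 days.
October 3, 1894 → October 3, 1895: 365 days.
October 1895: 31 − 3 = 28 days remain.
Then 9 full months totalling 274 days.
August 1–15, 1896: 15 days.
Residual: 317 days.
Total: 1047 days.
1047 mod 7 = 4, so 4 days before Saturday is Tuesday.

Tuesday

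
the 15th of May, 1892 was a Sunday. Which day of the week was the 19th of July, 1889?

Friday

Count forward from the earlier date (July 19, 1889) to the later (May 15, 1892):
Day-of-year of July 19, 1889: 200.
Day-of-year of May 15, 1892: 136.
1889 has 365 days, so 365 − 200 = 165 days remain in 1889.
Full years: 1890: 365; 1891: 365. Sum = 730.
Total: 165 + 730 + 136 = 1031 days.
1031 mod 7 = 2, so 2 days before Sunday is Friday.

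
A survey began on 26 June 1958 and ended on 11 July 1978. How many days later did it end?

From June 26, 1958 to June 26, 1978: 20 years, of which 5 contain a Feb 29 — 15×365 + 5×366 = 7305 days.
June 1978: 30 − 26 = 4 days remain.
July 1–11, 1978: 11 days.
Residual: 15 days.
Total: 7320 days.

7320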